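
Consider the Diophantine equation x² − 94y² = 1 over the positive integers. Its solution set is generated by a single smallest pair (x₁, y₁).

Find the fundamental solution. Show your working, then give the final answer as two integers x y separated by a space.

√94 → a₀=9, period (1,2,3,1,1,…,2,1,18); ℓ=16 even so k=15
step 0: (9, 1)  from 9·(1,0) + (0,1)
step 1: (10, 1)  from 1·(9,1) + (1,0)
step 2: (29, 3)  from 2·(10,1) + (9,1)
step 3: (97, 10)  from 3·(29,3) + (10,1)
step 4: (126, 13)  from 1·(97,10) + (29,3)
step 5: (223, 23)  from 1·(126,13) + (97,10)
…
step 7: (1464, 151)  from 1·(1241,128) + (223,23)
…
step 9: (14417, 1487)  from 1·(12953,1336) + (1464,151)
step 10: (85038, 8771)  from 5·(14417,1487) + (12953,1336)
step 11: (99455, 10258)  from 1·(85038,8771) + (14417,1487)
step 12: (184493, 19029)  from 1·(99455,10258) + (85038,8771)
step 13: (652934, 67345)  from 3·(184493,19029) + (99455,10258)
step 14: (1490361, 153719)  from 2·(652934,67345) + (184493,19029)
step 15: (2143295, 221064)  from 1·(1490361,153719) + (652934,67345)
→ (2143295, 221064).  Check: 2143295²=4593713457025, 94·221064²=4593713457024, difference 1.

2143295 221064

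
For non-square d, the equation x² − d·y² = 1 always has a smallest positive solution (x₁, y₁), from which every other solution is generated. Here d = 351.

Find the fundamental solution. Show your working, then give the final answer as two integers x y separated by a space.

62425 3332

[18; 1,2,1,3,2,2,2,3,1,2,1,36] for √351; ℓ=12 ⇒ convergent index 11
step 0: (18, 1)  from 18·(1,0) + (0,1)
…
step 2: (56, 3)  from 2·(19,1) + (18,1)
step 3: (75, 4)  from 1·(56,3) + (19,1)
step 4: (281, 15)  from 3·(75,4) + (56,3)
…
step 10: (45882, 2449)  from 2·(16543,883) + (12796,683)
step 11: (62425, 3332)  from 1·(45882,2449) + (16543,883)
fundamental: x₁=62425, y₁=3332  (since 3896880625 − 351·11102224 = 1)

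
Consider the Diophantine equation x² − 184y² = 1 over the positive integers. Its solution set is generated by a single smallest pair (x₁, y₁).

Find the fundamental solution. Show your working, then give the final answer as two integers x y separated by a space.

24335 1794

d=184: √d = [13; 1,1,3,2,1,2,1,2,3,1,1,26] (ℓ=12, even), read p_11/q_11
i=0: a=13 ⇒ p=13, q=1
…
i=2: a=1 ⇒ p=27, q=2
i=3: a=3 ⇒ p=95, q=7
…
i=7: a=1 ⇒ p=1153, q=85
…
i=9: a=3 ⇒ p=10594, q=781
i=10: a=1 ⇒ p=13741, q=1013
i=11: a=1 ⇒ p=24335, q=1794
(x₁, y₁) = (24335, 1794);  24335² − 184·1794² = 1 ✓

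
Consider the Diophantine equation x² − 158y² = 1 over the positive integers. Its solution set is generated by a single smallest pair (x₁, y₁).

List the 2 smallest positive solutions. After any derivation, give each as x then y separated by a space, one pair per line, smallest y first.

7743 616
119908097 9539376

√158 → a₀=12, period (1,1,3,12,3,1,1,24); ℓ=8 even so k=7
i=0: a=12 ⇒ p=12, q=1
…
i=5: a=3 ⇒ p=3331, q=265
i=6: a=1 ⇒ p=4412, q=351
i=7: a=1 ⇒ p=7743, q=616
→ (7743, 616).  Check: 7743²=59954049, 158·616²=59954048, difference 1.
(7743+616√158)^2 = 119908097 + 9539376√158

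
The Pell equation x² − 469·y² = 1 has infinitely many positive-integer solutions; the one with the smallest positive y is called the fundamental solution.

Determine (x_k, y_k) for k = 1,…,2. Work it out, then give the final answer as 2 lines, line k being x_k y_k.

d=469: √d = [21; 1,1,1,10,6,10,1,1,1,42] (ℓ=10, even), read p_9/q_9
k=0  a_k=21  p_k/q_k = 21/1
k=1  a_k=1  p_k/q_k = 22/1
…
k=3  a_k=1  p_k/q_k = 65/3
…
k=5  a_k=6  p_k/q_k = 4223/195
k=6  a_k=10  p_k/q_k = 42923/1982
k=7  a_k=1  p_k/q_k = 47146/2177
k=8  a_k=1  p_k/q_k = 90069/4159
k=9  a_k=1  p_k/q_k = 137215/6336
(x₁, y₁) = (137215, 6336);  137215² − 469·6336² = 1 ✓
k=2:  x_2 = 137215·137215+469·6336·6336 = 37655912449,  y_2 = 137215·6336+6336·137215 = 1738788480

137215 6336
37655912449 1738788480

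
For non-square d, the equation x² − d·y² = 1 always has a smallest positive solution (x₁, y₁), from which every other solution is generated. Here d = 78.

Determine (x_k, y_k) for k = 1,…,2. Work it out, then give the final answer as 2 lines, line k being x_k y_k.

53 6
5617 636

[8; 1,4,1,16] for √78; ℓ=4 ⇒ convergent index 3
i=0: a=8 ⇒ p=8, q=1
i=1: a=1 ⇒ p=9, q=1
i=2: a=4 ⇒ p=44, q=5
i=3: a=1 ⇒ p=53, q=6
fundamental: x₁=53, y₁=6  (since 2809 − 78·36 = 1)
k=2:  x_2 = 53·53+78·6·6 = 5617,  y_2 = 53·6+6·53 = 636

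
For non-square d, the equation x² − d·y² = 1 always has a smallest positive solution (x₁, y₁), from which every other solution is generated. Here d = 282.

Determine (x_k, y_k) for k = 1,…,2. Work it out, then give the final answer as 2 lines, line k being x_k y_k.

2351 140
11054401 658280

√282 = [16; 1,3,1,4,1,3,1,32, …], period ℓ=8 (even) → k=7
i=0: a=16 ⇒ p=16, q=1
…
i=2: a=3 ⇒ p=67, q=4
…
i=6: a=3 ⇒ p=1864, q=111
i=7: a=1 ⇒ p=2351, q=140
(x₁, y₁) = (2351, 140);  2351² − 282·140² = 1 ✓
k=2:  x_2 = 2351·2351+282·140·140 = 11054401,  y_2 = 2351·140+140·2351 = 658280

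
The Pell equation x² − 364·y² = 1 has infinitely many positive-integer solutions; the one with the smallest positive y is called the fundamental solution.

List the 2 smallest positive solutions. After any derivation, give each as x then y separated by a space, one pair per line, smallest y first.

4954951 259710
49103078824801 2573700648420

√364 = [19; 12,1,2,3,1,8,1,3,2,1,12,38, …], period ℓ=12 (even) → k=11
k=0  a_k=19  p_k/q_k = 19/1
…
k=7  a_k=1  p_k/q_k = 30755/1612
…
k=9  a_k=2  p_k/q_k = 270499/14178
k=10  a_k=1  p_k/q_k = 390371/20461
k=11  a_k=12  p_k/q_k = 4954951/259710
→ (4954951, 259710).  Check: 4954951²=24551539412401, 364·259710²=24551539412400, difference 1.
k=2:  x_2 = 4954951·4954951+364·259710·259710 = 49103078824801,  y_2 = 4954951·259710+259710·4954951 = 2573700648420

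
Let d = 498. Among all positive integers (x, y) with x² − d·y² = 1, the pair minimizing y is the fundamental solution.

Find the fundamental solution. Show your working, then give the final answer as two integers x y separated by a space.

179777 8056

√498 → a₀=22, period (3,6,22,6,3,44); ℓ=6 even so k=5
a_0=22:  p_0=22·1+0=22,  q_0=22·0+1=1
…
a_4=6:  p_4=6·9395+424=56794,  q_4=6·421+19=2545
a_5=3:  p_5=3·56794+9395=179777,  q_5=3·2545+421=8056
fundamental: x₁=179777, y₁=8056  (since 32319769729 − 498·64899136 = 1)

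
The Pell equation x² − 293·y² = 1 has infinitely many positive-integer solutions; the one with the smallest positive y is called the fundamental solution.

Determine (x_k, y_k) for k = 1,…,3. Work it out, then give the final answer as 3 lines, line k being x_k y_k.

d=293: √d = [17; 8,1,1,8,34] (ℓ=5, odd), read p_9/q_9
step 0: (17, 1)  from 17·(1,0) + (0,1)
step 1: (137, 8)  from 8·(17,1) + (1,0)
step 2: (154, 9)  from 1·(137,8) + (17,1)
…
step 6: (679914, 39721)  from 8·(84679,4947) + (2482,145)
…
step 8: (1444507, 84389)  from 1·(764593,44668) + (679914,39721)
step 9: (12320649, 719780)  from 8·(1444507,84389) + (764593,44668)
fundamental: x₁=12320649, y₁=719780  (since 151798391781201 − 293·518083248400 = 1)
(12320649+719780√293)^2 = 303596783562401 + 17736313474440√293
(12320649+719780√293)^3 = 7481018815602612315849 + 437045785745090703340√293

12320649 719780
303596783562401 17736313474440
7481018815602612315849 437045785745090703340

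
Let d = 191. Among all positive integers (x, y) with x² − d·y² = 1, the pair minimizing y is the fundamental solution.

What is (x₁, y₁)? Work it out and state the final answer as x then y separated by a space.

8994000 650783

√191 = [13; 1,4,1,1,3,…,4,1,26, …], period ℓ=16 (even) → k=15
step 0: (13, 1)  from 13·(1,0) + (0,1)
step 1: (14, 1)  from 1·(13,1) + (1,0)
step 2: (69, 5)  from 4·(14,1) + (13,1)
step 3: (83, 6)  from 1·(69,5) + (14,1)
step 4: (152, 11)  from 1·(83,6) + (69,5)
step 5: (539, 39)  from 3·(152,11) + (83,6)
step 6: (1230, 89)  from 2·(539,39) + (152,11)
step 7: (2999, 217)  from 2·(1230,89) + (539,39)
step 8: (40217, 2910)  from 13·(2999,217) + (1230,89)
step 9: (83433, 6037)  from 2·(40217,2910) + (2999,217)
…
step 11: (704682, 50989)  from 3·(207083,14984) + (83433,6037)
step 12: (911765, 65973)  from 1·(704682,50989) + (207083,14984)
…
step 14: (7377553, 533821)  from 4·(1616447,116962) + (911765,65973)
step 15: (8994000, 650783)  from 1·(7377553,533821) + (1616447,116962)
(x₁, y₁) = (8994000, 650783);  8994000² − 191·650783² = 1 ✓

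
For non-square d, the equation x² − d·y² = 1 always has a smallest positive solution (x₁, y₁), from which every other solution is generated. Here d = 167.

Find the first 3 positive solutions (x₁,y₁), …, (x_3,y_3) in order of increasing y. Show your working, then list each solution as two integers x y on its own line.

168 13
56447 4368
18966024 1467635

√167 → a₀=12, period (1,11,1,24); ℓ=4 even so k=3
k=0  a_k=12  p_k/q_k = 12/1
…
k=2  a_k=11  p_k/q_k = 155/12
k=3  a_k=1  p_k/q_k = 168/13
fundamental: x₁=168, y₁=13  (since 28224 − 167·169 = 1)
(168+13√167)^2 = 56447 + 4368√167
(168+13√167)^3 = 18966024 + 1467635√167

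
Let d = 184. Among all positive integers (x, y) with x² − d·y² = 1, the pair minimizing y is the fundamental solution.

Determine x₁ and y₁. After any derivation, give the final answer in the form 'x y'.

24335 1794

√184 → a₀=13, period (1,1,3,2,1,2,1,2,3,1,1,26); ℓ=12 even so k=11
i=0: a=13 ⇒ p=13, q=1
…
i=4: a=2 ⇒ p=217, q=16
…
i=6: a=2 ⇒ p=841, q=62
i=7: a=1 ⇒ p=1153, q=85
i=8: a=2 ⇒ p=3147, q=232
…
i=10: a=1 ⇒ p=13741, q=1013
i=11: a=1 ⇒ p=24335, q=1794
fundamental: x₁=24335, y₁=1794  (since 592192225 − 184·3218436 = 1)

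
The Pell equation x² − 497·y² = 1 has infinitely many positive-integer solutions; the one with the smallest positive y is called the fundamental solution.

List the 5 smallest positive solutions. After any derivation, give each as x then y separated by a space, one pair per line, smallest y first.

d=497: √d = [22; 3,2,2,5,6,5,2,2,3,44] (ℓ=10, even), read p_9/q_9
a_0=22:  p_0=22·1+0=22,  q_0=22·0+1=1
…
a_2=2:  p_2=2·67+22=156,  q_2=2·3+1=7
a_3=2:  p_3=2·156+67=379,  q_3=2·7+3=17
…
a_7=2:  p_7=2·65476+12685=143637,  q_7=2·2937+569=6443
a_8=2:  p_8=2·143637+65476=352750,  q_8=2·6443+2937=15823
a_9=3:  p_9=3·352750+143637=1201887,  q_9=3·15823+6443=53912
fundamental: x₁=1201887, y₁=53912  (since 1444532360769 − 497·2906503744 = 1)
(x_2, y_2) = (1201887·1201887 + 497·53912·53912, 1201887·53912 + 53912·1201887) = (2889064721537, 129592263888)
(x_3, y_3) = (1201887·2889064721537 + 497·53912·129592263888, 1201887·129592263888 + 53912·2889064721537) = (6944658661946678751, 311510514535059400)
(x_4, y_4) = (1201887·6944658661946678751 + 497·53912·311510514535059400, 1201887·311510514535059400 + 53912·6944658661946678751) = (16693389930459326703284737, 748800875565868281911712)
(x_5, y_5) = (1201887·16693389930459326703284737 + 497·53912·748800875565868281911712, 1201887·748800875565868281911712 + 53912·16693389930459326703284737) = (40127136686692992928199618718687, 1799948075862157952969508541688)

1201887 53912
2889064721537 129592263888
6944658661946678751 311510514535059400
16693389930459326703284737 748800875565868281911712
40127136686692992928199618718687 1799948075862157952969508541688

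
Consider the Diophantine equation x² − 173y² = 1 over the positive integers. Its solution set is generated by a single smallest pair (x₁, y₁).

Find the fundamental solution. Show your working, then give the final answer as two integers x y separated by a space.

√173 → a₀=13, period (6,1,1,6,26); ℓ=5 odd so k=9
step 0: (13, 1)  from 13·(1,0) + (0,1)
step 1: (79, 6)  from 6·(13,1) + (1,0)
step 2: (92, 7)  from 1·(79,6) + (13,1)
…
step 4: (1118, 85)  from 6·(171,13) + (92,7)
…
step 8: (382343, 29069)  from 1·(205791,15646) + (176552,13423)
step 9: (2499849, 190060)  from 6·(382343,29069) + (205791,15646)
fundamental: x₁=2499849, y₁=190060  (since 6249245022801 − 173·36122803600 = 1)

2499849 190060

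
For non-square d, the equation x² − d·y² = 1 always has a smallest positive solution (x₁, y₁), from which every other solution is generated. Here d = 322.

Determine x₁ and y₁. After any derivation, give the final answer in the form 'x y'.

323 18

√322 → a₀=17, period (1,16,1,34); ℓ=4 even so k=3
step 0: (17, 1)  from 17·(1,0) + (0,1)
…
step 2: (305, 17)  from 16·(18,1) + (17,1)
step 3: (323, 18)  from 1·(305,17) + (18,1)
→ (323, 18).  Check: 323²=104329, 322·18²=104328, difference 1.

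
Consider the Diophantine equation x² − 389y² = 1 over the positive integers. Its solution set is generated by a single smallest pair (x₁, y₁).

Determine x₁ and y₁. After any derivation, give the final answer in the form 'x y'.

[19; 1,2,1,1,1,1,2,1,38] for √389; ℓ=9 ⇒ convergent index 17
k=0  a_k=19  p_k/q_k = 19/1
k=1  a_k=1  p_k/q_k = 20/1
…
k=3  a_k=1  p_k/q_k = 79/4
…
k=7  a_k=2  p_k/q_k = 927/47
k=8  a_k=1  p_k/q_k = 1282/65
k=9  a_k=38  p_k/q_k = 49643/2517
k=10  a_k=1  p_k/q_k = 50925/2582
k=11  a_k=2  p_k/q_k = 151493/7681
k=12  a_k=1  p_k/q_k = 202418/10263
k=13  a_k=1  p_k/q_k = 353911/17944
k=14  a_k=1  p_k/q_k = 556329/28207
…
k=16  a_k=2  p_k/q_k = 2376809/120509
k=17  a_k=1  p_k/q_k = 3287049/166660
fundamental: x₁=3287049, y₁=166660  (since 10804691128401 − 389·27775555600 = 1)

3287049 166660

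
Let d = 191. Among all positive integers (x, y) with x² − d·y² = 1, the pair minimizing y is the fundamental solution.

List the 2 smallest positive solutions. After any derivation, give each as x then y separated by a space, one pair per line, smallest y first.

√191 → a₀=13, period (1,4,1,1,3,…,4,1,26); ℓ=16 even so k=15
k=0  a_k=13  p_k/q_k = 13/1
…
k=3  a_k=1  p_k/q_k = 83/6
…
k=9  a_k=2  p_k/q_k = 83433/6037
…
k=14  a_k=4  p_k/q_k = 7377553/533821
k=15  a_k=1  p_k/q_k = 8994000/650783
(x₁, y₁) = (8994000, 650783);  8994000² − 191·650783² = 1 ✓
(x_2, y_2) = (8994000·8994000 + 191·650783·650783, 8994000·650783 + 650783·8994000) = (161784071999999, 11706284604000)

8994000 650783
161784071999999 11706284604000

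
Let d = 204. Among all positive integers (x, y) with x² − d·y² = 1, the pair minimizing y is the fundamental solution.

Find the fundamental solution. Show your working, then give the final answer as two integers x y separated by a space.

4999 350

√204 = [14; 3,1,1,6,1,1,3,28, …], period ℓ=8 (even) → k=7
i=0: a=14 ⇒ p=14, q=1
…
i=2: a=1 ⇒ p=57, q=4
…
i=6: a=1 ⇒ p=1414, q=99
i=7: a=3 ⇒ p=4999, q=350
→ (4999, 350).  Check: 4999²=24990001, 204·350²=24990000, difference 1.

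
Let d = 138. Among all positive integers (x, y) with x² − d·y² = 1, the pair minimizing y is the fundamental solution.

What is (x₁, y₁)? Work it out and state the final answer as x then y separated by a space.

47 4

√138 = [11; 1,2,1,22, …], period ℓ=4 (even) → k=3
k=0  a_k=11  p_k/q_k = 11/1
…
k=2  a_k=2  p_k/q_k = 35/3
k=3  a_k=1  p_k/q_k = 47/4
fundamental: x₁=47, y₁=4  (since 2209 − 138·16 = 1)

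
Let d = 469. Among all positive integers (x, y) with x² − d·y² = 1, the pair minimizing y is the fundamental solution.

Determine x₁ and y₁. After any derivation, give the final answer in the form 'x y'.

137215 6336

d=469: √d = [21; 1,1,1,10,6,10,1,1,1,42] (ℓ=10, even), read p_9/q_9
step 0: (21, 1)  from 21·(1,0) + (0,1)
…
step 2: (43, 2)  from 1·(22,1) + (21,1)
step 3: (65, 3)  from 1·(43,2) + (22,1)
step 4: (693, 32)  from 10·(65,3) + (43,2)
step 5: (4223, 195)  from 6·(693,32) + (65,3)
step 6: (42923, 1982)  from 10·(4223,195) + (693,32)
step 7: (47146, 2177)  from 1·(42923,1982) + (4223,195)
step 8: (90069, 4159)  from 1·(47146,2177) + (42923,1982)
step 9: (137215, 6336)  from 1·(90069,4159) + (47146,2177)
(x₁, y₁) = (137215, 6336);  137215² − 469·6336² = 1 ✓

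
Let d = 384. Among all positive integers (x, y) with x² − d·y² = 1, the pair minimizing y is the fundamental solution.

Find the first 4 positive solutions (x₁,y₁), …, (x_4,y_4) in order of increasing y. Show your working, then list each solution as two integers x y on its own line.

4801 245
46099201 2352490
442644523201 22588608735
4250272665676801 216895818720980

√384 = [19; 1,1,2,9,2,1,1,38, …], period ℓ=8 (even) → k=7
k=0  a_k=19  p_k/q_k = 19/1
k=1  a_k=1  p_k/q_k = 20/1
…
k=3  a_k=2  p_k/q_k = 98/5
k=4  a_k=9  p_k/q_k = 921/47
…
k=6  a_k=1  p_k/q_k = 2861/146
k=7  a_k=1  p_k/q_k = 4801/245
→ (4801, 245).  Check: 4801²=23049601, 384·245²=23049600, difference 1.
n=2: (4801,245)∘(4801,245) = (4801·4801+384·245·245, 4801·245+245·4801) = (46099201,2352490)
n=3: (46099201,2352490)∘(4801,245) = (4801·46099201+384·245·2352490, 4801·2352490+245·46099201) = (442644523201,22588608735)
n=4: (442644523201,22588608735)∘(4801,245) = (4801·442644523201+384·245·22588608735, 4801·22588608735+245·442644523201) = (4250272665676801,216895818720980)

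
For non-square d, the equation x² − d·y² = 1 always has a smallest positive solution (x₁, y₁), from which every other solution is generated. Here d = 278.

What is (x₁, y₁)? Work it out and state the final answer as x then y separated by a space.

√278 → a₀=16, period (1,2,16,2,1,32); ℓ=6 even so k=5
i=0: a=16 ⇒ p=16, q=1
…
i=3: a=16 ⇒ p=817, q=49
i=4: a=2 ⇒ p=1684, q=101
i=5: a=1 ⇒ p=2501, q=150
(x₁, y₁) = (2501, 150);  2501² − 278·150² = 1 ✓

2501 150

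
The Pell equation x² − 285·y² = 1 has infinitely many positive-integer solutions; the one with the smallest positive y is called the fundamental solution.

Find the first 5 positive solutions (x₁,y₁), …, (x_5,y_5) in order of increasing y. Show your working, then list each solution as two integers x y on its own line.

2431 144
11819521 700128
57466508671 3404022192
279402153338881 16550355197376
1358453212067130751 80467823565619920

√285 → a₀=16, period (1,7,2,7,1,32); ℓ=6 even so k=5
i=0: a=16 ⇒ p=16, q=1
…
i=3: a=2 ⇒ p=287, q=17
i=4: a=7 ⇒ p=2144, q=127
i=5: a=1 ⇒ p=2431, q=144
→ (2431, 144).  Check: 2431²=5909761, 285·144²=5909760, difference 1.
(2431+144√285)^2 = 11819521 + 700128√285
(2431+144√285)^3 = 57466508671 + 3404022192√285
(2431+144√285)^4 = 279402153338881 + 16550355197376√285
(2431+144√285)^5 = 1358453212067130751 + 80467823565619920√285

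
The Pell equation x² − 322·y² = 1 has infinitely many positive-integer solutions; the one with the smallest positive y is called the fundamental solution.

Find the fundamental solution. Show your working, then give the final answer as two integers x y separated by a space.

d=322: √d = [17; 1,16,1,34] (ℓ=4, even), read p_3/q_3
a_0=17:  p_0=17·1+0=17,  q_0=17·0+1=1
a_1=1:  p_1=1·17+1=18,  q_1=1·1+0=1
a_2=16:  p_2=16·18+17=305,  q_2=16·1+1=17
a_3=1:  p_3=1·305+18=323,  q_3=1·17+1=18
→ (323, 18).  Check: 323²=104329, 322·18²=104328, difference 1.

323 18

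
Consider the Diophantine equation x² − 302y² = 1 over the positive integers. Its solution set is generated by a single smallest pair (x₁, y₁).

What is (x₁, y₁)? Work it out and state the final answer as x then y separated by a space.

√302 → a₀=17, period (2,1,1,1,4,…,1,2,34); ℓ=16 even so k=15
step 0: (17, 1)  from 17·(1,0) + (0,1)
step 1: (35, 2)  from 2·(17,1) + (1,0)
step 2: (52, 3)  from 1·(35,2) + (17,1)
…
step 4: (139, 8)  from 1·(87,5) + (52,3)
step 5: (643, 37)  from 4·(139,8) + (87,5)
step 6: (1425, 82)  from 2·(643,37) + (139,8)
step 7: (2068, 119)  from 1·(1425,82) + (643,37)
…
step 9: (36581, 2105)  from 1·(34513,1986) + (2068,119)
…
step 11: (467281, 26889)  from 4·(107675,6196) + (36581,2105)
step 12: (574956, 33085)  from 1·(467281,26889) + (107675,6196)
step 13: (1042237, 59974)  from 1·(574956,33085) + (467281,26889)
step 14: (1617193, 93059)  from 1·(1042237,59974) + (574956,33085)
step 15: (4276623, 246092)  from 2·(1617193,93059) + (1042237,59974)
→ (4276623, 246092).  Check: 4276623²=18289504284129, 302·246092²=18289504284128, difference 1.

4276623 246092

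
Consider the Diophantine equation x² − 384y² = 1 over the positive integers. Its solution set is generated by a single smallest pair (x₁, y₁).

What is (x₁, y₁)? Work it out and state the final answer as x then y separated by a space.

4801 245

[19; 1,1,2,9,2,1,1,38] for √384; ℓ=8 ⇒ convergent index 7
k=0  a_k=19  p_k/q_k = 19/1
k=1  a_k=1  p_k/q_k = 20/1
k=2  a_k=1  p_k/q_k = 39/2
k=3  a_k=2  p_k/q_k = 98/5
k=4  a_k=9  p_k/q_k = 921/47
k=5  a_k=2  p_k/q_k = 1940/99
k=6  a_k=1  p_k/q_k = 2861/146
k=7  a_k=1  p_k/q_k = 4801/245
→ (4801, 245).  Check: 4801²=23049601, 384·245²=23049600, difference 1.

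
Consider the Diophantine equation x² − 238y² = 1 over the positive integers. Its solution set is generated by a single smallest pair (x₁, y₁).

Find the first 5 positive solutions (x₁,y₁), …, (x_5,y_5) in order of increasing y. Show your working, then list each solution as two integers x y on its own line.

[15; 2,2,1,14,1,2,2,30] for √238; ℓ=8 ⇒ convergent index 7
i=0: a=15 ⇒ p=15, q=1
i=1: a=2 ⇒ p=31, q=2
i=2: a=2 ⇒ p=77, q=5
i=3: a=1 ⇒ p=108, q=7
…
i=6: a=2 ⇒ p=4983, q=323
i=7: a=2 ⇒ p=11663, q=756
(x₁, y₁) = (11663, 756);  11663² − 238·756² = 1 ✓
k=2:  x_2 = 11663·11663+238·756·756 = 272051137,  y_2 = 11663·756+756·11663 = 17634456
k=3:  x_3 = 11663·272051137+238·756·17634456 = 6345864809999,  y_3 = 11663·17634456+756·272051137 = 411341319900
k=4:  x_4 = 11663·6345864809999+238·756·411341319900 = 148023642285985537,  y_4 = 11663·411341319900+756·6345864809999 = 9594947610352944
k=5:  x_5 = 11663·148023642285985537+238·756·9594947610352944 = 3452799473617033826063,  y_5 = 11663·9594947610352944+756·148023642285985537 = 223811747547751451844

11663 756
272051137 17634456
6345864809999 411341319900
148023642285985537 9594947610352944
3452799473617033826063 223811747547751451844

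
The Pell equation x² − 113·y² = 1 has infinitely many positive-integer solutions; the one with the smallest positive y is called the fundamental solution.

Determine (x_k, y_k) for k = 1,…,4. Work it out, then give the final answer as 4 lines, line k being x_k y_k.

1204353 113296
2900932297217 272896754976
6987493029899166849 657328051091107760
16830816386073401651890177 1583310020631184911403584

d=113: √d = [10; 1,1,1,2,2,1,1,1,20] (ℓ=9, odd), read p_17/q_17
i=0: a=10 ⇒ p=10, q=1
…
i=5: a=2 ⇒ p=202, q=19
…
i=7: a=1 ⇒ p=489, q=46
…
i=9: a=20 ⇒ p=16009, q=1506
…
i=12: a=1 ⇒ p=49579, q=4664
i=13: a=2 ⇒ p=131952, q=12413
…
i=16: a=1 ⇒ p=758918, q=71393
i=17: a=1 ⇒ p=1204353, q=113296
→ (1204353, 113296).  Check: 1204353²=1450466148609, 113·113296²=1450466148608, difference 1.
(x_2, y_2) = (1204353·1204353 + 113·113296·113296, 1204353·113296 + 113296·1204353) = (2900932297217, 272896754976)
(x_3, y_3) = (1204353·2900932297217 + 113·113296·272896754976, 1204353·272896754976 + 113296·2900932297217) = (6987493029899166849, 657328051091107760)
(x_4, y_4) = (1204353·6987493029899166849 + 113·113296·657328051091107760, 1204353·657328051091107760 + 113296·6987493029899166849) = (16830816386073401651890177, 1583310020631184911403584)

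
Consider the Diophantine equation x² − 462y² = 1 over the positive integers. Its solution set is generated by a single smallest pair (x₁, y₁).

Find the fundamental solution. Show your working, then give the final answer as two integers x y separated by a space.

√462 = [21; 2,42, …], period ℓ=2 (even) → k=1
i=0: a=21 ⇒ p=21, q=1
i=1: a=2 ⇒ p=43, q=2
→ (43, 2).  Check: 43²=1849, 462·2²=1848, difference 1.

43 2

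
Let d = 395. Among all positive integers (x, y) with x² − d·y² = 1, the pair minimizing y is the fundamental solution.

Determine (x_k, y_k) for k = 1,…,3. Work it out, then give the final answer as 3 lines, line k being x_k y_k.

d=395: √d = [19; 1,6,1,38] (ℓ=4, even), read p_3/q_3
step 0: (19, 1)  from 19·(1,0) + (0,1)
step 1: (20, 1)  from 1·(19,1) + (1,0)
step 2: (139, 7)  from 6·(20,1) + (19,1)
step 3: (159, 8)  from 1·(139,7) + (20,1)
→ (159, 8).  Check: 159²=25281, 395·8²=25280, difference 1.
(x_2, y_2) = (159·159 + 395·8·8, 159·8 + 8·159) = (50561, 2544)
(x_3, y_3) = (159·50561 + 395·8·2544, 159·2544 + 8·50561) = (16078239, 808984)

159 8
50561 2544
16078239 808984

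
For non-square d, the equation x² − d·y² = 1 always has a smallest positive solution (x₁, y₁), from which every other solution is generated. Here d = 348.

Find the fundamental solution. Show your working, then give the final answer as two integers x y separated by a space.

d=348: √d = [18; 1,1,1,8,1,1,1,36] (ℓ=8, even), read p_7/q_7
step 0: (18, 1)  from 18·(1,0) + (0,1)
…
step 3: (56, 3)  from 1·(37,2) + (19,1)
step 4: (485, 26)  from 8·(56,3) + (37,2)
step 5: (541, 29)  from 1·(485,26) + (56,3)
step 6: (1026, 55)  from 1·(541,29) + (485,26)
step 7: (1567, 84)  from 1·(1026,55) + (541,29)
→ (1567, 84).  Check: 1567²=2455489, 348·84²=2455488, difference 1.

1567 84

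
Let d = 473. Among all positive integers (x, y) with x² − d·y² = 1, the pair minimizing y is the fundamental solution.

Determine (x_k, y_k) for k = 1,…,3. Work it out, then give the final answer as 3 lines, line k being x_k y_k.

87 4
15137 696
2633751 121100

√473 → a₀=21, period (1,2,1,42); ℓ=4 even so k=3
i=0: a=21 ⇒ p=21, q=1
i=1: a=1 ⇒ p=22, q=1
i=2: a=2 ⇒ p=65, q=3
i=3: a=1 ⇒ p=87, q=4
→ (87, 4).  Check: 87²=7569, 473·4²=7568, difference 1.
(x_2, y_2) = (87·87 + 473·4·4, 87·4 + 4·87) = (15137, 696)
(x_3, y_3) = (87·15137 + 473·4·696, 87·696 + 4·15137) = (2633751, 121100)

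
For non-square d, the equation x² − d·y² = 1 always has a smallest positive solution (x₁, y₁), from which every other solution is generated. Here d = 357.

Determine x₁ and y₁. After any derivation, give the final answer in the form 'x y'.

[18; 1,8,2,8,1,36] for √357; ℓ=6 ⇒ convergent index 5
i=0: a=18 ⇒ p=18, q=1
i=1: a=1 ⇒ p=19, q=1
…
i=3: a=2 ⇒ p=359, q=19
i=4: a=8 ⇒ p=3042, q=161
i=5: a=1 ⇒ p=3401, q=180
fundamental: x₁=3401, y₁=180  (since 11566801 − 357·32400 = 1)

3401 180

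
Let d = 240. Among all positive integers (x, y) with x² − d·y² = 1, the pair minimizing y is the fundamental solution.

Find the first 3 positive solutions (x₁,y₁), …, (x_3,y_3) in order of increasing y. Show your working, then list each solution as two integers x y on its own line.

√240 = [15; 2,30, …], period ℓ=2 (even) → k=1
step 0: (15, 1)  from 15·(1,0) + (0,1)
step 1: (31, 2)  from 2·(15,1) + (1,0)
(x₁, y₁) = (31, 2);  31² − 240·2² = 1 ✓
n=2: (31,2)∘(31,2) = (31·31+240·2·2, 31·2+2·31) = (1921,124)
n=3: (1921,124)∘(31,2) = (31·1921+240·2·124, 31·124+2·1921) = (119071,7686)

31 2
1921 124
119071 7686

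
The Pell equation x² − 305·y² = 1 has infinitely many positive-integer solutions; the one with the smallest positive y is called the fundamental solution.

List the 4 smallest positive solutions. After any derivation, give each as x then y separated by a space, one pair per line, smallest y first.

489 28
478241 27384
467719209 26781524
457428908161 26192303088

√305 → a₀=17, period (2,6,2,34); ℓ=4 even so k=3
step 0: (17, 1)  from 17·(1,0) + (0,1)
step 1: (35, 2)  from 2·(17,1) + (1,0)
step 2: (227, 13)  from 6·(35,2) + (17,1)
step 3: (489, 28)  from 2·(227,13) + (35,2)
→ (489, 28).  Check: 489²=239121, 305·28²=239120, difference 1.
n=2: (489,28)∘(489,28) = (489·489+305·28·28, 489·28+28·489) = (478241,27384)
n=3: (478241,27384)∘(489,28) = (489·478241+305·28·27384, 489·27384+28·478241) = (467719209,26781524)
n=4: (467719209,26781524)∘(489,28) = (489·467719209+305·28·26781524, 489·26781524+28·467719209) = (457428908161,26192303088)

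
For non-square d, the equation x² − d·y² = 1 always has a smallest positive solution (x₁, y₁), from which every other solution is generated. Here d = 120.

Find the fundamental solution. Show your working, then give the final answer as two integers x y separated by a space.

11 1

√120 = [10; 1,20, …], period ℓ=2 (even) → k=1
k=0  a_k=10  p_k/q_k = 10/1
k=1  a_k=1  p_k/q_k = 11/1
fundamental: x₁=11, y₁=1  (since 121 − 120·1 = 1)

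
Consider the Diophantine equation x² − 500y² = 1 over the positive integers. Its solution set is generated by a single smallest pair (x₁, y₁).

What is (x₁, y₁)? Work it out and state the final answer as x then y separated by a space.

[22; 2,1,3,2,1,…,1,2,44] for √500; ℓ=14 ⇒ convergent index 13
k=0  a_k=22  p_k/q_k = 22/1
…
k=2  a_k=1  p_k/q_k = 67/3
k=3  a_k=3  p_k/q_k = 246/11
…
k=5  a_k=1  p_k/q_k = 805/36
k=6  a_k=1  p_k/q_k = 1364/61
k=7  a_k=10  p_k/q_k = 14445/646
…
k=9  a_k=1  p_k/q_k = 30254/1353
…
k=12  a_k=1  p_k/q_k = 335522/15005
k=13  a_k=2  p_k/q_k = 930249/41602
(x₁, y₁) = (930249, 41602);  930249² − 500·41602² = 1 ✓

930249 41602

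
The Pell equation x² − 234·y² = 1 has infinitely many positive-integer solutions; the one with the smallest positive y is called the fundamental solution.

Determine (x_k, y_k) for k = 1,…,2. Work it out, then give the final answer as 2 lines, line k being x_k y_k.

5201 340
54100801 3536680

d=234: √d = [15; 3,2,1,2,1,2,3,30] (ℓ=8, even), read p_7/q_7
a_0=15:  p_0=15·1+0=15,  q_0=15·0+1=1
a_1=3:  p_1=3·15+1=46,  q_1=3·1+0=3
a_2=2:  p_2=2·46+15=107,  q_2=2·3+1=7
…
a_4=2:  p_4=2·153+107=413,  q_4=2·10+7=27
a_5=1:  p_5=1·413+153=566,  q_5=1·27+10=37
a_6=2:  p_6=2·566+413=1545,  q_6=2·37+27=101
a_7=3:  p_7=3·1545+566=5201,  q_7=3·101+37=340
(x₁, y₁) = (5201, 340);  5201² − 234·340² = 1 ✓
n=2: (5201,340)∘(5201,340) = (5201·5201+234·340·340, 5201·340+340·5201) = (54100801,3536680)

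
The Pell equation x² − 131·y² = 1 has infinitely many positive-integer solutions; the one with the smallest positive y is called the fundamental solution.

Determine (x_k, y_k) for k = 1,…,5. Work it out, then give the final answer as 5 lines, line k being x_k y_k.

d=131: √d = [11; 2,4,11,4,2,22] (ℓ=6, even), read p_5/q_5
k=0  a_k=11  p_k/q_k = 11/1
…
k=4  a_k=4  p_k/q_k = 4727/413
k=5  a_k=2  p_k/q_k = 10610/927
(x₁, y₁) = (10610, 927);  10610² − 131·927² = 1 ✓
k=2:  x_2 = 10610·10610+131·927·927 = 225144199,  y_2 = 10610·927+927·10610 = 19670940
k=3:  x_3 = 10610·225144199+131·927·19670940 = 4777559892170,  y_3 = 10610·19670940+927·225144199 = 417417345873
k=4:  x_4 = 10610·4777559892170+131·927·417417345873 = 101379820686703201,  y_4 = 10610·417417345873+927·4777559892170 = 8857596059754120
k=5:  x_5 = 10610·101379820686703201+131·927·8857596059754120 = 2151279790194282033050,  y_5 = 10610·8857596059754120+927·101379820686703201 = 187958187970565080527

10610 927
225144199 19670940
4777559892170 417417345873
101379820686703201 8857596059754120
2151279790194282033050 187958187970565080527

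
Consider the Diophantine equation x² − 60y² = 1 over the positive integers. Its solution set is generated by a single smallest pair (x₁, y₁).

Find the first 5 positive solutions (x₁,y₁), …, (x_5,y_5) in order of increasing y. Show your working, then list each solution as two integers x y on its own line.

31 4
1921 248
119071 15372
7380481 952816
457470751 59059220

√60 = [7; 1,2,1,14, …], period ℓ=4 (even) → k=3
a_0=7:  p_0=7·1+0=7,  q_0=7·0+1=1
…
a_2=2:  p_2=2·8+7=23,  q_2=2·1+1=3
a_3=1:  p_3=1·23+8=31,  q_3=1·3+1=4
fundamental: x₁=31, y₁=4  (since 961 − 60·16 = 1)
(31+4√60)^2 = 1921 + 248√60
(31+4√60)^3 = 119071 + 15372√60
(31+4√60)^4 = 7380481 + 952816√60
(31+4√60)^5 = 457470751 + 59059220√60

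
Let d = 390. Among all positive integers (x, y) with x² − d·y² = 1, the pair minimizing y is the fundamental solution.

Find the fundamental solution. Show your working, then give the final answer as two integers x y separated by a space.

√390 → a₀=19, period (1,2,1,38); ℓ=4 even so k=3
i=0: a=19 ⇒ p=19, q=1
…
i=2: a=2 ⇒ p=59, q=3
i=3: a=1 ⇒ p=79, q=4
fundamental: x₁=79, y₁=4  (since 6241 − 390·16 = 1)

79 4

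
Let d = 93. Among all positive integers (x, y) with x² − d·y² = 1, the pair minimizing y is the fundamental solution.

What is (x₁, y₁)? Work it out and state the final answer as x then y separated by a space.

12151 1260

√93 = [9; 1,1,1,4,6,4,1,1,1,18, …], period ℓ=10 (even) → k=9
k=0  a_k=9  p_k/q_k = 9/1
…
k=8  a_k=1  p_k/q_k = 7821/811
k=9  a_k=1  p_k/q_k = 12151/1260
→ (12151, 1260).  Check: 12151²=147646801, 93·1260²=147646800, difference 1.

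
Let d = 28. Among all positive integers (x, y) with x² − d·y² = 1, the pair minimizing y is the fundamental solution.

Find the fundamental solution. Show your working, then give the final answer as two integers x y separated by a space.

127 24

d=28: √d = [5; 3,2,3,10] (ℓ=4, even), read p_3/q_3
a_0=5:  p_0=5·1+0=5,  q_0=5·0+1=1
a_1=3:  p_1=3·5+1=16,  q_1=3·1+0=3
a_2=2:  p_2=2·16+5=37,  q_2=2·3+1=7
a_3=3:  p_3=3·37+16=127,  q_3=3·7+3=24
fundamental: x₁=127, y₁=24  (since 16129 − 28·576 = 1)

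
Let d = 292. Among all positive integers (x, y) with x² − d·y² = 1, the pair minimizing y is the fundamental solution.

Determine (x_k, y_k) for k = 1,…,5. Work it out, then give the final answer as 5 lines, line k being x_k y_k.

2281249 133500
10408194000001 609093483000
47487364308614281249 2778987798000400500
216661004683313632776000001 12679126270400622186966000
988515400545561595548925838281249 57848488250447518938990000667500

√292 = [17; 11,2,1,3,8,3,1,2,11,34, …], period ℓ=10 (even) → k=9
k=0  a_k=17  p_k/q_k = 17/1
…
k=2  a_k=2  p_k/q_k = 393/23
k=3  a_k=1  p_k/q_k = 581/34
…
k=5  a_k=8  p_k/q_k = 17669/1034
k=6  a_k=3  p_k/q_k = 55143/3227
k=7  a_k=1  p_k/q_k = 72812/4261
k=8  a_k=2  p_k/q_k = 200767/11749
k=9  a_k=11  p_k/q_k = 2281249/133500
fundamental: x₁=2281249, y₁=133500  (since 5204097000001 − 292·17822250000 = 1)
(2281249+133500√292)^2 = 10408194000001 + 609093483000√292
(2281249+133500√292)^3 = 47487364308614281249 + 2778987798000400500√292
(2281249+133500√292)^4 = 216661004683313632776000001 + 12679126270400622186966000√292
(2281249+133500√292)^5 = 988515400545561595548925838281249 + 57848488250447518938990000667500√292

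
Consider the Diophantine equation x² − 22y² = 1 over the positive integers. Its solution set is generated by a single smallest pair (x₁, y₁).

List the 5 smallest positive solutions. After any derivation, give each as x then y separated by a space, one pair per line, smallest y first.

197 42
77617 16548
30580901 6519870
12048797377 2568812232
4747195585637 1012105499538

[4; 1,2,4,2,1,8] for √22; ℓ=6 ⇒ convergent index 5
a_0=4:  p_0=4·1+0=4,  q_0=4·0+1=1
…
a_3=4:  p_3=4·14+5=61,  q_3=4·3+1=13
a_4=2:  p_4=2·61+14=136,  q_4=2·13+3=29
a_5=1:  p_5=1·136+61=197,  q_5=1·29+13=42
(x₁, y₁) = (197, 42);  197² − 22·42² = 1 ✓
(197+42√22)^2 = 77617 + 16548√22
(197+42√22)^3 = 30580901 + 6519870√22
(197+42√22)^4 = 12048797377 + 2568812232√22
(197+42√22)^5 = 4747195585637 + 1012105499538√22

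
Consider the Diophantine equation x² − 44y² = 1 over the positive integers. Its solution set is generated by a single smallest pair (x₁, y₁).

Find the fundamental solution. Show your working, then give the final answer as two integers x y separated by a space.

√44 = [6; 1,1,1,2,1,1,1,12, …], period ℓ=8 (even) → k=7
step 0: (6, 1)  from 6·(1,0) + (0,1)
…
step 5: (73, 11)  from 1·(53,8) + (20,3)
step 6: (126, 19)  from 1·(73,11) + (53,8)
step 7: (199, 30)  from 1·(126,19) + (73,11)
fundamental: x₁=199, y₁=30  (since 39601 − 44·900 = 1)

199 30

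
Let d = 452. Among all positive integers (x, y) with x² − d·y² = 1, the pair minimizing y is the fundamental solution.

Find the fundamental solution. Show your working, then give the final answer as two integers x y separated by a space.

d=452: √d = [21; 3,1,5,3,10,3,5,1,3,42] (ℓ=10, even), read p_9/q_9
i=0: a=21 ⇒ p=21, q=1
i=1: a=3 ⇒ p=64, q=3
i=2: a=1 ⇒ p=85, q=4
…
i=5: a=10 ⇒ p=16009, q=753
…
i=8: a=1 ⇒ p=313483, q=14745
i=9: a=3 ⇒ p=1204353, q=56648
(x₁, y₁) = (1204353, 56648);  1204353² − 452·56648² = 1 ✓

1204353 56648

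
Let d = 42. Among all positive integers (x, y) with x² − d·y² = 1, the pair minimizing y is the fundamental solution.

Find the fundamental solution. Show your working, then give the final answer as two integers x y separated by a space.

13 2

√42 = [6; 2,12, …], period ℓ=2 (even) → k=1
step 0: (6, 1)  from 6·(1,0) + (0,1)
step 1: (13, 2)  from 2·(6,1) + (1,0)
→ (13, 2).  Check: 13²=169, 42·2²=168, difference 1.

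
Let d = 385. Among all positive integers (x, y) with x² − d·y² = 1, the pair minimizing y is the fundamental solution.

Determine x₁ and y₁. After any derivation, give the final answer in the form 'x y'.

[19; 1,1,1,1,1,…,1,1,38] for √385; ℓ=16 ⇒ convergent index 15
step 0: (19, 1)  from 19·(1,0) + (0,1)
step 1: (20, 1)  from 1·(19,1) + (1,0)
step 2: (39, 2)  from 1·(20,1) + (19,1)
…
step 9: (2747, 140)  from 1·(2021,103) + (726,37)
step 10: (10262, 523)  from 3·(2747,140) + (2021,103)
…
step 13: (36280, 1849)  from 1·(23271,1186) + (13009,663)
step 14: (59551, 3035)  from 1·(36280,1849) + (23271,1186)
step 15: (95831, 4884)  from 1·(59551,3035) + (36280,1849)
fundamental: x₁=95831, y₁=4884  (since 9183580561 − 385·23853456 = 1)

95831 4884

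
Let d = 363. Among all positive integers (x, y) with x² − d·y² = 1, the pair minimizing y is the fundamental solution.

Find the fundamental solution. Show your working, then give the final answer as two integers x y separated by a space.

√363 → a₀=19, period (19,38); ℓ=2 even so k=1
a_0=19:  p_0=19·1+0=19,  q_0=19·0+1=1
a_1=19:  p_1=19·19+1=362,  q_1=19·1+0=19
(x₁, y₁) = (362, 19);  362² − 363·19² = 1 ✓

362 19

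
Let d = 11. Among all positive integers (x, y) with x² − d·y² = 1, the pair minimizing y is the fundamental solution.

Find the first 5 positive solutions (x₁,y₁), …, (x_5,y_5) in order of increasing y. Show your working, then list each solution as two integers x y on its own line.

10 3
199 60
3970 1197
79201 23880
1580050 476403

√11 → a₀=3, period (3,6); ℓ=2 even so k=1
i=0: a=3 ⇒ p=3, q=1
i=1: a=3 ⇒ p=10, q=3
(x₁, y₁) = (10, 3);  10² − 11·3² = 1 ✓
(x_2, y_2) = (10·10 + 11·3·3, 10·3 + 3·10) = (199, 60)
(x_3, y_3) = (10·199 + 11·3·60, 10·60 + 3·199) = (3970, 1197)
(x_4, y_4) = (10·3970 + 11·3·1197, 10·1197 + 3·3970) = (79201, 23880)
(x_5, y_5) = (10·79201 + 11·3·23880, 10·23880 + 3·79201) = (1580050, 476403)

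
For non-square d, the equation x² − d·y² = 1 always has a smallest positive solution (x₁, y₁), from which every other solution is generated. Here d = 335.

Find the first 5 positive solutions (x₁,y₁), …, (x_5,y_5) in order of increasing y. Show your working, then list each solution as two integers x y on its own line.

604 33
729631 39864
881393644 48155679
1064722792321 58172020368
1286184251730124 70271752448865

√335 → a₀=18, period (3,3,3,36); ℓ=4 even so k=3
step 0: (18, 1)  from 18·(1,0) + (0,1)
…
step 2: (183, 10)  from 3·(55,3) + (18,1)
step 3: (604, 33)  from 3·(183,10) + (55,3)
(x₁, y₁) = (604, 33);  604² − 335·33² = 1 ✓
(x_2, y_2) = (604·604 + 335·33·33, 604·33 + 33·604) = (729631, 39864)
(x_3, y_3) = (604·729631 + 335·33·39864, 604·39864 + 33·729631) = (881393644, 48155679)
(x_4, y_4) = (604·881393644 + 335·33·48155679, 604·48155679 + 33·881393644) = (1064722792321, 58172020368)
(x_5, y_5) = (604·1064722792321 + 335·33·58172020368, 604·58172020368 + 33·1064722792321) = (1286184251730124, 70271752448865)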